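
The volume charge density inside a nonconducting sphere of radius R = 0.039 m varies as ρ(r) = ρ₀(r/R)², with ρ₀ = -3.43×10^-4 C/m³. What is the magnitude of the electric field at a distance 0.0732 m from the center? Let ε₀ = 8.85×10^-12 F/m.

E ≈ 8.58e4 V/m

By spherical symmetry E is radial; choose a Gaussian sphere of radius r = 0.0732 m (r > R, all charge enclosed).
Q_enc = 4π ∫₀^R ρ₀(r'/R)^2 r'² dr' = 4πρ₀R³/5 = -5.114×10^-8 C.
Since E is radial and uniform over the Gaussian sphere, Φ = E·4πr² = Q_enc/ε₀.
E = |Q_enc|/(4πε₀r²) = (5.114×10^-8)/(4π·8.85×10^-12·(0.0732)²) = 8.58×10^4 N/C.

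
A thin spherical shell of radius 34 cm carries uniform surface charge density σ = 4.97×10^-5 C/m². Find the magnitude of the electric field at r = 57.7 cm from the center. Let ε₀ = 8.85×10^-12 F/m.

Use a concentric Gaussian sphere at r = 57.7 cm (r > 34 cm).
The entire shell is enclosed: Q_enc = σ·4πR² = (4.97×10^-5)·4π·(0.34)² = 7.22×10^-5 C.
Gauss's law: E·4πr² = Q_enc/ε₀.
E = |Q_enc|/(4πε₀r²) = (7.22e-5)/(4π·8.85×10^-12·(0.577)²) = 1.95×10^6 N/C.

E ≈ 1.95×10^6 N/C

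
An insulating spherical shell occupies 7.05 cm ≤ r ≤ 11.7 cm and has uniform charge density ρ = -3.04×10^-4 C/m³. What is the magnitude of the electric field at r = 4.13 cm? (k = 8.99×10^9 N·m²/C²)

|E| = 0 N/C

Take a concentric spherical Gaussian surface of radius r = 4.13 cm (r < 7.05 cm, inside the empty cavity).
Q_enc = 0 (all charge lies at larger r); Gauss's law gives E = 0.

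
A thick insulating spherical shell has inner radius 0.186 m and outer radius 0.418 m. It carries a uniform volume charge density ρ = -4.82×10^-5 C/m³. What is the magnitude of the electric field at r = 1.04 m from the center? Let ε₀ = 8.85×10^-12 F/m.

By spherical symmetry E is radial; choose a Gaussian sphere of radius r = 1.04 m (r > 0.418 m, enclosing the whole shell).
Q_enc = ρ·(4π/3)(b³ − a³) = (-4.82×10^-5)·(4π/3)·((0.418)³ − (0.186)³) = -1.345×10^-5 C.
By Gauss's law, ∮E·dA = E·4πr² = Q_enc/ε₀.
E = |Q_enc|/(4πε₀r²) = (1.345×10^-5)/(4π·8.85×10^-12·(1.04)²) = 1.12×10^5 N/C.

|E| = 1.12×10^5 N/C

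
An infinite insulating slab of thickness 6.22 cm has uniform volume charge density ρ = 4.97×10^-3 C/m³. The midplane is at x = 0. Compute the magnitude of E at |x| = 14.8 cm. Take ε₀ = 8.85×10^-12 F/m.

|E| = 1.75e7 V/m

The point |x| = 14.8 cm lies outside the slab (half-thickness 0.0311 m). A symmetric pillbox spanning the full slab encloses Q_enc = ρ·d·A.
Flux = 2EA ⇒ E = |ρ|d/(2ε₀), independent of distance outside.
E = (4.97×10^-3)(0.0622)/(2·8.85×10^-12) = 1.75e7 N/C.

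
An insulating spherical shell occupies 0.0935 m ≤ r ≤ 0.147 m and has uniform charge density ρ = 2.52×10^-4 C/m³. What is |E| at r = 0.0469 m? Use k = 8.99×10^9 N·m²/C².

E = 0 (no enclosed charge)

Symmetry ⇒ E = E(r) r̂. Gaussian sphere of radius r = 0.0469 m (r < 0.0935 m, inside the empty cavity).
No charge is enclosed, so by Gauss's law E·4πr² = 0 ⇒ E = 0.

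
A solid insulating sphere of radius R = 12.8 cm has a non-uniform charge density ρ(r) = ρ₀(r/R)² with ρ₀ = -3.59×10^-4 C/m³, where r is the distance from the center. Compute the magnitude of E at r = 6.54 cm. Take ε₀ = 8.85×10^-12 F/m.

By spherical symmetry E is radial; choose a Gaussian sphere of radius r = 6.54 cm (r < R).
Q_enc = ∫₀^r ρ(r')·4πr'² dr' = (4πρ₀/R²) ∫₀^r r'^4 dr' = 4πρ₀ r^5/(5·R²) = -6.589×10^-8 C.
Gauss's law: E·4πr² = Q_enc/ε₀.
E = |Q_enc|/(4πε₀r²) = (6.589×10^-8)/(4π·8.85×10^-12·(0.0654)²) = 1.39e5 N/C.

E ≈ 1.39×10^5 N/C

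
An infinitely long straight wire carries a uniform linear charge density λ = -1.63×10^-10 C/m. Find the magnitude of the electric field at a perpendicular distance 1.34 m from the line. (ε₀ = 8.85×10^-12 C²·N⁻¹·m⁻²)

Take a coaxial cylindrical Gaussian surface of radius r = 1.34 m and length L.
Q_enc = λL, so λ_enc = -1.63×10^-10 C/m.
Gauss's law: E·2πrL = λ_enc L/ε₀.
E = |λ_enc|/(2πε₀r) = (1.63×10^-10)/(2π·8.85×10^-12·1.34) = 2.19 N/C.

E ≈ 2.19 N/C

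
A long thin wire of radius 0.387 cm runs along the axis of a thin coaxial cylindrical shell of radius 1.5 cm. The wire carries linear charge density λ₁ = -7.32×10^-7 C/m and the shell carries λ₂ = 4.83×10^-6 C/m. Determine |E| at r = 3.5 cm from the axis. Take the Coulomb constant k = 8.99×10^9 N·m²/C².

E ≈ 2.11×10^6 V/m

Choose a coaxial cylinder of radius r = 3.5 cm (arbitrary length L) as the Gaussian surface (r > 1.5 cm, enclosing both).
λ_enc = λ₁ + λ₂ = (-7.32×10^-7) + (4.83×10^-6) = 4.098×10^-6 C/m.
By Gauss's law (flux through the curved wall only), E·2πrL = λ_enc L/ε₀.
E = 2k|λ_enc|/r = 2(8.99×10^9)(4.098×10^-6)/(0.035) = 2.11e6 N/C.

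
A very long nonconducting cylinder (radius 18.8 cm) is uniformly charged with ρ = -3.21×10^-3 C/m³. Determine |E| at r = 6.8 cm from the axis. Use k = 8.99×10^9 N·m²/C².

Take a coaxial cylindrical Gaussian surface of radius r = 6.8 cm and length L (r < R).
Charge inside radius r per length L is ρ·πr²·L, so λ_enc = ρπr² = -4.663×10^-5 C/m.
Since E is radial and uniform over the curved surface, Φ = E·2πrL = Q_enc/ε₀ = λ_enc L/ε₀.
E = 2k|λ_enc|/r = 2(8.99×10^9)(4.663e-5)/(0.068) = 1.23×10^7 N/C.

|E| ≈ 1.23×10^7 V/m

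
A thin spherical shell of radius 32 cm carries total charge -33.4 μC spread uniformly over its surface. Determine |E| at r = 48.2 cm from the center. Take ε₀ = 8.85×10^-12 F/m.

|E| ≈ 1.29×10^6 N/C

Symmetry ⇒ E = E(r) r̂. Gaussian sphere of radius r = 48.2 cm (r > 32 cm).
The entire shell is enclosed: Q_enc = -3.34×10^-5 C.
Gauss's law: E·4πr² = Q_enc/ε₀.
E = |Q_enc|/(4πε₀r²) = (3.34e-5)/(4π·8.85×10^-12·(0.482)²) = 1.29×10^6 N/C.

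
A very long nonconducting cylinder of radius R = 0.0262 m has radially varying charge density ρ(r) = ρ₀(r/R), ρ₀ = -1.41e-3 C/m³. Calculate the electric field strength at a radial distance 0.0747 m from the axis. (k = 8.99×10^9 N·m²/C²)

|E| = 4.88×10^5 N/C

Take a coaxial cylindrical Gaussian surface of radius r = 0.0747 m and length L (r > R, full charge per length enclosed).
λ_enc = 2π ∫₀^R ρ₀(r'/R)^1 r' dr' = 2πρ₀R²/3 = -2.027e-6 C/m.
Gauss's law: E·2πrL = λ_enc L/ε₀.
E = 2k|λ_enc|/r = 2(8.99×10^9)(2.027×10^-6)/(0.0747) = 4.88×10^5 N/C.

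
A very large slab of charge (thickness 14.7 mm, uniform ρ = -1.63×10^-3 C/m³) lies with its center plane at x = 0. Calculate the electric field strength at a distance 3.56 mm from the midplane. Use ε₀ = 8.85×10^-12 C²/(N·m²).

By symmetry E is perpendicular to the slab. A Gaussian pillbox from −3.56 mm to +3.56 mm (face area A) lies entirely within the slab.
Q_enc = ρ·(2x)·A and flux = 2EA, so 2EA = 2ρxA/ε₀ ⇒ E = |ρ|x/ε₀.
E = (1.63×10^-3)(0.00356)/(8.85×10^-12) = 6.56×10^5 N/C.

|E| = 6.56×10^5 N/C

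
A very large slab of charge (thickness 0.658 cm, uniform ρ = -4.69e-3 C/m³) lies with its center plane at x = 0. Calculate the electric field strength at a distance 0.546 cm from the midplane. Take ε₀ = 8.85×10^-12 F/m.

E ≈ 1.74×10^6 V/m

The point |x| = 0.546 cm lies outside the slab (half-thickness 0.00329 m). A symmetric pillbox spanning the full slab encloses Q_enc = ρ·d·A.
Flux = 2EA ⇒ E = |ρ|d/(2ε₀), independent of distance outside.
E = (4.69e-3)(0.00658)/(2·8.85×10^-12) = 1.74e6 N/C.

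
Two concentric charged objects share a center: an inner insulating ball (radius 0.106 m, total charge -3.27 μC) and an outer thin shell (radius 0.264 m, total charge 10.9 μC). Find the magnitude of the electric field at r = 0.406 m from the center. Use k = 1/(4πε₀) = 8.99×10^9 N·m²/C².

Symmetry ⇒ E = E(r) r̂. Gaussian sphere of radius r = 0.406 m (r > 0.264 m, enclosing both).
Q_enc = (-3.27 μC) + (10.9 μC) = 7.63e-6 C.
Applying ∮E·dA = Q_enc/ε₀ with Φ = E(4πr²):
E = k|Q_enc|/r² = (8.99×10^9)(7.63e-6)/(0.406)² = 4.16×10^5 N/C.

E = 4.16×10^5 V/m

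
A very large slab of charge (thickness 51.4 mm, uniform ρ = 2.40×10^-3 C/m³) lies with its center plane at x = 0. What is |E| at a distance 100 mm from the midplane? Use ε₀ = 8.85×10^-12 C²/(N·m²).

|E| ≈ 6.97×10^6 N/C

The point |x| = 100 mm lies outside the slab (half-thickness 0.0257 m). A symmetric pillbox spanning the full slab encloses Q_enc = ρ·d·A.
Flux = 2EA ⇒ E = |ρ|d/(2ε₀), independent of distance outside.
E = (2.40×10^-3)(0.0514)/(2·8.85×10^-12) = 6.97×10^6 N/C.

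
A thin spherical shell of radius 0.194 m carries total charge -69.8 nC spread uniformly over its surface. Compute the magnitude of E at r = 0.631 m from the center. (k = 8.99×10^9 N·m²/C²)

E = 1.58e3 N/C

By spherical symmetry E is radial; choose a Gaussian sphere of radius r = 0.631 m (r > 0.194 m).
The entire shell is enclosed: Q_enc = -6.98e-8 C.
Since E is radial and uniform over the Gaussian sphere, Φ = E·4πr² = Q_enc/ε₀.
E = k|Q_enc|/r² = (8.99×10^9)(6.98e-8)/(0.631)² = 1.58×10^3 N/C.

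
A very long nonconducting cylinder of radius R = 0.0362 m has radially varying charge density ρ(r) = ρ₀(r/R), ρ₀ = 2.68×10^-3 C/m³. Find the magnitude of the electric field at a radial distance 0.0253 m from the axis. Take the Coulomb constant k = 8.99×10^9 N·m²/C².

Choose a coaxial cylinder of radius r = 0.0253 m (arbitrary length L) as the Gaussian surface (r < R).
Integrating ρ over the cross-section to radius r: λ_enc = (2πρ₀/R) ∫₀^r r'^2 dr' = 2πρ₀ r^3/(3·R) = 2.511×10^-6 C/m.
By Gauss's law (flux through the curved wall only), E·2πrL = λ_enc L/ε₀.
E = 2k|λ_enc|/r = 2(8.99×10^9)(2.511×10^-6)/(0.0253) = 1.78×10^6 N/C.

|E| = 1.78×10^6 N/C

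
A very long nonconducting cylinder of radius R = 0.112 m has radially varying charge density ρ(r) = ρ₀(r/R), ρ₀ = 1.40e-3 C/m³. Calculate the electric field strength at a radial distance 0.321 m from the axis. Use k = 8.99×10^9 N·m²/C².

E ≈ 2.06×10^6 N/C

Take a coaxial cylindrical Gaussian surface of radius r = 0.321 m and length L (r > R, full charge per length enclosed).
λ_enc = 2π ∫₀^R ρ₀(r'/R)^1 r' dr' = 2πρ₀R²/3 = 3.678e-5 C/m.
Applying ∮E·dA = Q_enc/ε₀ with the end caps contributing no flux:
E = 2k|λ_enc|/r = 2(8.99×10^9)(3.678e-5)/(0.321) = 2.06×10^6 N/C.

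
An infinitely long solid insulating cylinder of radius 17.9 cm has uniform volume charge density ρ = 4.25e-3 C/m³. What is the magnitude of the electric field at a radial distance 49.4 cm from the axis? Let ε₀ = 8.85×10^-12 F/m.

Choose a coaxial cylinder of radius r = 49.4 cm (arbitrary length L) as the Gaussian surface (r > 17.9 cm, full cross-section enclosed).
λ_enc = ρ·πR² = (4.25e-3)π(0.179)² = 4.278e-4 C/m.
Gauss's law: E·2πrL = λ_enc L/ε₀.
E = |λ_enc|/(2πε₀r) = (4.278e-4)/(2π·8.85×10^-12·0.494) = 1.56×10^7 N/C.

E ≈ 1.56×10^7 V/m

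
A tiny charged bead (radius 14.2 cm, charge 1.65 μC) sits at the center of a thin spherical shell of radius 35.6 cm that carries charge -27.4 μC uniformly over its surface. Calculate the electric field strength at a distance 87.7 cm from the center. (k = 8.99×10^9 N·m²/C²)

|E| = 3.01e5 N/C

Take a concentric spherical Gaussian surface of radius r = 87.7 cm (r > 35.6 cm, enclosing both).
Q_enc = (1.65 μC) + (-27.4 μC) = -2.575×10^-5 C.
Applying ∮E·dA = Q_enc/ε₀ with Φ = E(4πr²):
E = k|Q_enc|/r² = (8.99×10^9)(2.575e-5)/(0.877)² = 3.01×10^5 N/C.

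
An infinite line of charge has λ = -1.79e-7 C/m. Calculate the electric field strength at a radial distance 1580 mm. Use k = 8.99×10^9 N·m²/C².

Take a coaxial cylindrical Gaussian surface of radius r = 1580 mm and length L.
Q_enc = λL, so λ_enc = -1.79×10^-7 C/m.
By Gauss's law (flux through the curved wall only), E·2πrL = λ_enc L/ε₀.
E = 2k|λ_enc|/r = 2(8.99×10^9)(1.79×10^-7)/(1.58) = 2.04×10^3 N/C.

|E| = 2.04×10^3 V/m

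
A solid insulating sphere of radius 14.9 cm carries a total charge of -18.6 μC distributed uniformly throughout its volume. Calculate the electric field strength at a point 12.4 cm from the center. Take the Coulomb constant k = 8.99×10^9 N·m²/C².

Take a concentric spherical Gaussian surface of radius r = 12.4 cm (r < R).
Only the charge within r is enclosed: Q_enc = Q·(r/R)³ = (-18.6 μC)·(12.4 cm/14.9 cm)³ = -1.072×10^-5 C.
Applying ∮E·dA = Q_enc/ε₀ with Φ = E(4πr²):
E = k|Q_enc|/r² = (8.99×10^9)(1.072e-5)/(0.124)² = 6.27×10^6 N/C.

E ≈ 6.27e6 N/C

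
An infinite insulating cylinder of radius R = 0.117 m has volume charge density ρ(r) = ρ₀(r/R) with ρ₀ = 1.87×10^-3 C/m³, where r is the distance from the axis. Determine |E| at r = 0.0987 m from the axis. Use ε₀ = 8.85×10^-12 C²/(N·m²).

5.86×10^6 V/m

By cylindrical symmetry E is radial; use a coaxial Gaussian cylinder of radius 0.0987 m and length L (r < R).
Integrating ρ over the cross-section to radius r: λ_enc = (2πρ₀/R) ∫₀^r r'^2 dr' = 2πρ₀ r^3/(3·R) = 3.219×10^-5 C/m.
Applying ∮E·dA = Q_enc/ε₀ with the end caps contributing no flux:
E = |λ_enc|/(2πε₀r) = (3.219×10^-5)/(2π·8.85×10^-12·0.0987) = 5.86×10^6 N/C.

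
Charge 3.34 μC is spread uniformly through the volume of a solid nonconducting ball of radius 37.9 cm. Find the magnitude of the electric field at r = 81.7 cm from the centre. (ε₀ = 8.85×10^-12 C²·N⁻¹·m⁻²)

E ≈ 4.50×10^4 N/C

Symmetry ⇒ E = E(r) r̂. Gaussian sphere of radius r = 81.7 cm (r > R, so the entire charge is enclosed).
Q_enc = 3.34 μC = 3.34×10^-6 C.
By Gauss's law, ∮E·dA = E·4πr² = Q_enc/ε₀.
E = |Q_enc|/(4πε₀r²) = (3.34e-6)/(4π·8.85×10^-12·(0.817)²) = 4.50×10^4 N/C.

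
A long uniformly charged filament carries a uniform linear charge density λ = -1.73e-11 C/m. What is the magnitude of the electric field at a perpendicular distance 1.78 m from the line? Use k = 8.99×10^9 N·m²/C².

|E| = 0.175 N/C

By cylindrical symmetry E is radial; use a coaxial Gaussian cylinder of radius 1.78 m and length L.
Q_enc = λL, so λ_enc = -1.73e-11 C/m.
Applying ∮E·dA = Q_enc/ε₀ with the end caps contributing no flux:
E = 2k|λ_enc|/r = 2(8.99×10^9)(1.73×10^-11)/(1.78) = 0.175 N/C.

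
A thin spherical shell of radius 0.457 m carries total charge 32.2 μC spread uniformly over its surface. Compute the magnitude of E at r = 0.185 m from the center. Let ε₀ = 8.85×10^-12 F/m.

E = 0 (no enclosed charge)

Use a concentric Gaussian sphere at r = 0.185 m (inside the shell, r < 0.457 m).
All the charge is outside the Gaussian surface: Q_enc = 0, hence E = 0 everywhere inside the shell.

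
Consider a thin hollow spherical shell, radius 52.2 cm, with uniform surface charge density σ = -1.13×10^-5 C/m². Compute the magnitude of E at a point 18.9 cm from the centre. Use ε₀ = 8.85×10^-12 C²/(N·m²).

Use a concentric Gaussian sphere at r = 18.9 cm (inside the shell, r < 52.2 cm).
No charge lies within this surface, so Q_enc = 0 and Gauss's law gives E·4πr² = 0 ⇒ E = 0.

E = 0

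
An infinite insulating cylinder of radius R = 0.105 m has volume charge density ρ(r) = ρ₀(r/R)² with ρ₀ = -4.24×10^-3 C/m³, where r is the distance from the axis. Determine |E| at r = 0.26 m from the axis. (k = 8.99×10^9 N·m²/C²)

|E| = 5.08e6 N/C

Coaxial Gaussian cylinder, radius r = 0.26 m, length L (r > R, full charge per length enclosed).
λ_enc = 2π ∫₀^R ρ₀(r'/R)^2 r' dr' = 2πρ₀R²/4 = -7.343×10^-5 C/m.
By Gauss's law (flux through the curved wall only), E·2πrL = λ_enc L/ε₀.
E = 2k|λ_enc|/r = 2(8.99×10^9)(7.343e-5)/(0.26) = 5.08e6 N/C.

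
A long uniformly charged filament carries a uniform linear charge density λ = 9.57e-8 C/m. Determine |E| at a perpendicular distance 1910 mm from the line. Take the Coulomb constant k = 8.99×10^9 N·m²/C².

By cylindrical symmetry E is radial; use a coaxial Gaussian cylinder of radius 1910 mm and length L.
Q_enc = λL, so λ_enc = 9.57e-8 C/m.
Applying ∮E·dA = Q_enc/ε₀ with the end caps contributing no flux:
E = 2k|λ_enc|/r = 2(8.99×10^9)(9.57e-8)/(1.91) = 901 N/C.

901 V/m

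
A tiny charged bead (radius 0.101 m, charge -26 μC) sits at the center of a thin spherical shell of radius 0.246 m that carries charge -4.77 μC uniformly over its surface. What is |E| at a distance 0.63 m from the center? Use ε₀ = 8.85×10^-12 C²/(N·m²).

|E| = 6.97×10^5 N/C

Take a concentric spherical Gaussian surface of radius r = 0.63 m (r > 0.246 m, enclosing both).
Q_enc = (-26 μC) + (-4.77 μC) = -3.077e-5 C.
Since E is radial and uniform over the Gaussian sphere, Φ = E·4πr² = Q_enc/ε₀.
E = |Q_enc|/(4πε₀r²) = (3.077×10^-5)/(4π·8.85×10^-12·(0.63)²) = 6.97×10^5 N/C.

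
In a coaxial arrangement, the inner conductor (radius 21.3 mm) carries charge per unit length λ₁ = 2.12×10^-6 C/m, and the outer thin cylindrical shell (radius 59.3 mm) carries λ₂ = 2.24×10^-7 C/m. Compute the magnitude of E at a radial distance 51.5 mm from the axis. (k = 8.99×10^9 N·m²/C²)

Coaxial Gaussian cylinder, radius r = 51.5 mm, length L (between the conductors, 21.3 mm < r < 59.3 mm).
The shell at 59.3 mm lies outside the Gaussian surface, so λ_enc = λ₁ = 2.12e-6 C/m.
Gauss's law: E·2πrL = λ_enc L/ε₀.
E = 2k|λ_enc|/r = 2(8.99×10^9)(2.12×10^-6)/(0.0515) = 7.40×10^5 N/C.

|E| = 7.40×10^5 V/m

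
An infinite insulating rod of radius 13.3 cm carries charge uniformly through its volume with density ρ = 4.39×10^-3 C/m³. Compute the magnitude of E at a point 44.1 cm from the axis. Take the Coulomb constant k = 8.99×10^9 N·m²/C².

Take a coaxial cylindrical Gaussian surface of radius r = 44.1 cm and length L (r > 13.3 cm, full cross-section enclosed).
λ_enc = ρ·πR² = (4.39×10^-3)π(0.133)² = 2.44e-4 C/m.
Since E is radial and uniform over the curved surface, Φ = E·2πrL = Q_enc/ε₀ = λ_enc L/ε₀.
E = 2k|λ_enc|/r = 2(8.99×10^9)(2.44e-4)/(0.441) = 9.95×10^6 N/C.

|E| = 9.95e6 V/m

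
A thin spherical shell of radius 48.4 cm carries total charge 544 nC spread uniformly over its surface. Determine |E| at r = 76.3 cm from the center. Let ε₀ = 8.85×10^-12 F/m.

|E| = 8.40×10^3 V/m

Use a concentric Gaussian sphere at r = 76.3 cm (r > 48.4 cm).
The entire shell is enclosed: Q_enc = 5.44×10^-7 C.
Since E is radial and uniform over the Gaussian sphere, Φ = E·4πr² = Q_enc/ε₀.
E = |Q_enc|/(4πε₀r²) = (5.44e-7)/(4π·8.85×10^-12·(0.763)²) = 8.40×10^3 N/C.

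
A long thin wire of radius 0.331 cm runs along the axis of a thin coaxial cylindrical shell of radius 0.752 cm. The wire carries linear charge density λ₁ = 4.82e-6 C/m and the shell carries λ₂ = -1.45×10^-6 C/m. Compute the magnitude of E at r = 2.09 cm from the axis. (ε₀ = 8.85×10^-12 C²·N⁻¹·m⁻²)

Take a coaxial cylindrical Gaussian surface of radius r = 2.09 cm and length L (r > 0.752 cm, enclosing both).
λ_enc = λ₁ + λ₂ = (4.82×10^-6) + (-1.45×10^-6) = 3.37e-6 C/m.
Applying ∮E·dA = Q_enc/ε₀ with the end caps contributing no flux:
E = |λ_enc|/(2πε₀r) = (3.37×10^-6)/(2π·8.85×10^-12·0.0209) = 2.90e6 N/C.

E ≈ 2.90×10^6 N/C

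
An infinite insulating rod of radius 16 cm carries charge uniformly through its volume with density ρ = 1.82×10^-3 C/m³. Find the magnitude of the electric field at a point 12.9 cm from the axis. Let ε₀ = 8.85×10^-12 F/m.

|E| ≈ 1.33×10^7 N/C

By cylindrical symmetry E is radial; use a coaxial Gaussian cylinder of radius 12.9 cm and length L (r < R).
Enclosed charge per unit length: λ_enc = ρ·πr² = (1.82e-3)π(0.129)² = 9.515×10^-5 C/m.
Gauss's law: E·2πrL = λ_enc L/ε₀.
E = |λ_enc|/(2πε₀r) = (9.515×10^-5)/(2π·8.85×10^-12·0.129) = 1.33e7 N/C.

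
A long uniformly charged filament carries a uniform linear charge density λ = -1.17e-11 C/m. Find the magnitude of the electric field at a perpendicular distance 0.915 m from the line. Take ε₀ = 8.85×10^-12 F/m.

Choose a coaxial cylinder of radius r = 0.915 m (arbitrary length L) as the Gaussian surface.
Q_enc = λL, so λ_enc = -1.17e-11 C/m.
Gauss's law: E·2πrL = λ_enc L/ε₀.
E = |λ_enc|/(2πε₀r) = (1.17×10^-11)/(2π·8.85×10^-12·0.915) = 0.23 N/C.

0.23 N/C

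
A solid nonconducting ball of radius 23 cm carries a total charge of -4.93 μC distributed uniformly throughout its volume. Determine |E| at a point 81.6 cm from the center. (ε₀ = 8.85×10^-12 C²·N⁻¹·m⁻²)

|E| = 6.66×10^4 V/m

Use a concentric Gaussian sphere at r = 81.6 cm (r > R, so the entire charge is enclosed).
Q_enc = -4.93 μC = -4.93e-6 C.
By Gauss's law, ∮E·dA = E·4πr² = Q_enc/ε₀.
E = |Q_enc|/(4πε₀r²) = (4.93×10^-6)/(4π·8.85×10^-12·(0.816)²) = 6.66e4 N/C.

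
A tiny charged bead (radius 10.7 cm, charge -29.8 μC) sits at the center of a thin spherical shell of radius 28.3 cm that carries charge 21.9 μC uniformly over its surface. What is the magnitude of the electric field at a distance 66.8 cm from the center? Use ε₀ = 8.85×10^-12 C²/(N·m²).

|E| = 1.59×10^5 N/C

Take a concentric spherical Gaussian surface of radius r = 66.8 cm (r > 28.3 cm, enclosing both).
Q_enc = (-29.8 μC) + (21.9 μC) = -7.90e-6 C.
Since E is radial and uniform over the Gaussian sphere, Φ = E·4πr² = Q_enc/ε₀.
E = |Q_enc|/(4πε₀r²) = (7.90×10^-6)/(4π·8.85×10^-12·(0.668)²) = 1.59×10^5 N/C.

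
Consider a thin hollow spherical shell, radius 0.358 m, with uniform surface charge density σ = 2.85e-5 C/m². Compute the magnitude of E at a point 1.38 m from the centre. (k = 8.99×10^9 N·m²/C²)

|E| = 2.17e5 N/C

Symmetry ⇒ E = E(r) r̂. Gaussian sphere of radius r = 1.38 m (r > 0.358 m).
The entire shell is enclosed: Q_enc = σ·4πR² = (2.85×10^-5)·4π·(0.358)² = 4.59×10^-5 C.
Gauss's law: E·4πr² = Q_enc/ε₀.
E = k|Q_enc|/r² = (8.99×10^9)(4.59×10^-5)/(1.38)² = 2.17×10^5 N/C.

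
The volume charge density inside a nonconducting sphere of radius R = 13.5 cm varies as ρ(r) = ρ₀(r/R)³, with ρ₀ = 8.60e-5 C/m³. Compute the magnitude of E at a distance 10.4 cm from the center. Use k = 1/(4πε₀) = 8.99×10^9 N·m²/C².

E ≈ 7.70×10^4 V/m

Take a concentric spherical Gaussian surface of radius r = 10.4 cm (r < R).
Q_enc = ∫₀^r ρ(r')·4πr'² dr' = (4πρ₀/R³) ∫₀^r r'^5 dr' = 4πρ₀ r^6/(6·R³) = 9.263e-8 C.
By Gauss's law, ∮E·dA = E·4πr² = Q_enc/ε₀.
E = k|Q_enc|/r² = (8.99×10^9)(9.263e-8)/(0.104)² = 7.70×10^4 N/C.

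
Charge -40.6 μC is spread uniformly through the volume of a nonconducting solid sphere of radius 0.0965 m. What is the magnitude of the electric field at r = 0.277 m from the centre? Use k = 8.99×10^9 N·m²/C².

|E| ≈ 4.76×10^6 N/C

Take a concentric spherical Gaussian surface of radius r = 0.277 m (r > R, so the entire charge is enclosed).
Q_enc = -40.6 μC = -4.06×10^-5 C.
Since E is radial and uniform over the Gaussian sphere, Φ = E·4πr² = Q_enc/ε₀.
E = k|Q_enc|/r² = (8.99×10^9)(4.06e-5)/(0.277)² = 4.76×10^6 N/C.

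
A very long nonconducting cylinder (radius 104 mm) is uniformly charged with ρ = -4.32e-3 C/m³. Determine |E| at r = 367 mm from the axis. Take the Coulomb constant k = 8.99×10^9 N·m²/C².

|E| = 7.19×10^6 V/m

Coaxial Gaussian cylinder, radius r = 367 mm, length L (r > 104 mm, full cross-section enclosed).
λ_enc = ρ·πR² = (-4.32e-3)π(0.104)² = -1.468e-4 C/m.
Applying ∮E·dA = Q_enc/ε₀ with the end caps contributing no flux:
E = 2k|λ_enc|/r = 2(8.99×10^9)(1.468e-4)/(0.367) = 7.19×10^6 N/C.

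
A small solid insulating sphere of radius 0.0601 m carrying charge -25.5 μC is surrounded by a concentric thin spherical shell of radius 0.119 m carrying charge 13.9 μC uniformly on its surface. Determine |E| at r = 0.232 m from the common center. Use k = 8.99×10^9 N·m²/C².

Take a concentric spherical Gaussian surface of radius r = 0.232 m (r > 0.119 m, enclosing both).
Q_enc = (-25.5 μC) + (13.9 μC) = -1.16×10^-5 C.
Gauss's law: E·4πr² = Q_enc/ε₀.
E = k|Q_enc|/r² = (8.99×10^9)(1.16e-5)/(0.232)² = 1.94×10^6 N/C.

|E| = 1.94×10^6 N/C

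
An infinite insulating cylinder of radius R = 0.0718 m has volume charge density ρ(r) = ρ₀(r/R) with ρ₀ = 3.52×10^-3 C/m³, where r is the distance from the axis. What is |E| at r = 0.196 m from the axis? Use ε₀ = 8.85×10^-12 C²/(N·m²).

By cylindrical symmetry E is radial; use a coaxial Gaussian cylinder of radius 0.196 m and length L (r > R, full charge per length enclosed).
λ_enc = 2π ∫₀^R ρ₀(r'/R)^1 r' dr' = 2πρ₀R²/3 = 3.801×10^-5 C/m.
Since E is radial and uniform over the curved surface, Φ = E·2πrL = Q_enc/ε₀ = λ_enc L/ε₀.
E = |λ_enc|/(2πε₀r) = (3.801e-5)/(2π·8.85×10^-12·0.196) = 3.49×10^6 N/C.

E = 3.49e6 N/C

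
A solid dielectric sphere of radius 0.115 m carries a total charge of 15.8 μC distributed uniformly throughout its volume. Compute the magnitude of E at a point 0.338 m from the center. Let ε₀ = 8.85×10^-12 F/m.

|E| = 1.24×10^6 N/C

Take a concentric spherical Gaussian surface of radius r = 0.338 m (r > R, so the entire charge is enclosed).
Q_enc = 15.8 μC = 1.58×10^-5 C.
Gauss's law: E·4πr² = Q_enc/ε₀.
E = |Q_enc|/(4πε₀r²) = (1.58×10^-5)/(4π·8.85×10^-12·(0.338)²) = 1.24e6 N/C.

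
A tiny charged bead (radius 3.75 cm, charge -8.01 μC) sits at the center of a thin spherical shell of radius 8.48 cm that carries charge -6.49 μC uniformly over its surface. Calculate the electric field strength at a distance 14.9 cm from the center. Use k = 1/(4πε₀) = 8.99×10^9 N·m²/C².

Symmetry ⇒ E = E(r) r̂. Gaussian sphere of radius r = 14.9 cm (r > 8.48 cm, enclosing both).
Q_enc = (-8.01 μC) + (-6.49 μC) = -1.45e-5 C.
Since E is radial and uniform over the Gaussian sphere, Φ = E·4πr² = Q_enc/ε₀.
E = k|Q_enc|/r² = (8.99×10^9)(1.45×10^-5)/(0.149)² = 5.87×10^6 N/C.

|E| ≈ 5.87×10^6 N/C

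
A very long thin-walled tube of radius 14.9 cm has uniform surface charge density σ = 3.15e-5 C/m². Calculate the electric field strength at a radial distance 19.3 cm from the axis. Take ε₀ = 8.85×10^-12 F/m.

Choose a coaxial cylinder of radius r = 19.3 cm (arbitrary length L) as the Gaussian surface (r > 14.9 cm).
The whole shell is enclosed: λ_enc = σ·2πR = (3.15×10^-5)·2π·(0.149) = 2.949e-5 C/m.
Gauss's law: E·2πrL = λ_enc L/ε₀.
E = |λ_enc|/(2πε₀r) = (2.949×10^-5)/(2π·8.85×10^-12·0.193) = 2.75e6 N/C.

E ≈ 2.75×10^6 N/C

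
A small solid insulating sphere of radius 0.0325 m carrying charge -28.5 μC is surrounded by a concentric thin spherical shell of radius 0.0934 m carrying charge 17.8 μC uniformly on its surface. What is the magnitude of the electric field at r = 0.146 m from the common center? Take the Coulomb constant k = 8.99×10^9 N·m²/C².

Symmetry ⇒ E = E(r) r̂. Gaussian sphere of radius r = 0.146 m (r > 0.0934 m, enclosing both).
Q_enc = (-28.5 μC) + (17.8 μC) = -1.07×10^-5 C.
Gauss's law: E·4πr² = Q_enc/ε₀.
E = k|Q_enc|/r² = (8.99×10^9)(1.07e-5)/(0.146)² = 4.51×10^6 N/C.

4.51×10^6 V/m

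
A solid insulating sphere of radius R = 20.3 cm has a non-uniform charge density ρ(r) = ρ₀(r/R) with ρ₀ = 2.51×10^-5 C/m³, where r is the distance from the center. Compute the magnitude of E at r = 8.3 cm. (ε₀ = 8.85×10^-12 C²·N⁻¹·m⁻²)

|E| = 2.41×10^4 N/C

Use a concentric Gaussian sphere at r = 8.3 cm (r < R).
Integrate the density: Q_enc = 4π ∫₀^r ρ₀(r'/R)^1 r'² dr' = 4πρ₀ r^4/(4·R) = 1.843e-8 C.
Applying ∮E·dA = Q_enc/ε₀ with Φ = E(4πr²):
E = |Q_enc|/(4πε₀r²) = (1.843e-8)/(4π·8.85×10^-12·(0.083)²) = 2.41×10^4 N/C.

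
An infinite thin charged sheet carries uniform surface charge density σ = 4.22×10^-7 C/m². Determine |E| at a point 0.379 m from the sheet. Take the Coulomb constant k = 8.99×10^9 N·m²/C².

2.38×10^4 V/m

Choose a cylindrical pillbox piercing the sheet, end faces (area A) parallel to it.
Only the two end caps contribute flux: Φ = 2EA. With Q_enc = σA, Gauss's law gives E = |σ|/(2ε₀).
E = 2πk|σ| = 2π(8.99×10^9)(4.22×10^-7) = 2.38×10^4 N/C.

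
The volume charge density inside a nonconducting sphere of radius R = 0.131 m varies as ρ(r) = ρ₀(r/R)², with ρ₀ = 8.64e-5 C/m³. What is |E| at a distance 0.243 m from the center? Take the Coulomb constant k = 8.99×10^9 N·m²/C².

Symmetry ⇒ E = E(r) r̂. Gaussian sphere of radius r = 0.243 m (r > R, all charge enclosed).
Q_enc = 4π ∫₀^R ρ₀(r'/R)^2 r'² dr' = 4πρ₀R³/5 = 4.882×10^-7 C.
Since E is radial and uniform over the Gaussian sphere, Φ = E·4πr² = Q_enc/ε₀.
E = k|Q_enc|/r² = (8.99×10^9)(4.882×10^-7)/(0.243)² = 7.43×10^4 N/C.

E ≈ 7.43×10^4 V/m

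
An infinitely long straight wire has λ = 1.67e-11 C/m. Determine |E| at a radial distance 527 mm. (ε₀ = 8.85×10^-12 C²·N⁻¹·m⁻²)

Take a coaxial cylindrical Gaussian surface of radius r = 527 mm and length L.
Q_enc = λL, so λ_enc = 1.67e-11 C/m.
By Gauss's law (flux through the curved wall only), E·2πrL = λ_enc L/ε₀.
E = |λ_enc|/(2πε₀r) = (1.67×10^-11)/(2π·8.85×10^-12·0.527) = 0.57 N/C.

|E| = 0.57 V/m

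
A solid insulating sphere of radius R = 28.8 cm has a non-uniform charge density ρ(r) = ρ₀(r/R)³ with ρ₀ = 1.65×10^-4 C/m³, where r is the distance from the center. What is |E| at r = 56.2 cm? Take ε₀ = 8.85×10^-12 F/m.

By spherical symmetry E is radial; choose a Gaussian sphere of radius r = 56.2 cm (r > R, all charge enclosed).
Q_enc = 4π ∫₀^R ρ₀(r'/R)^3 r'² dr' = 4πρ₀R³/6 = 8.255e-6 C.
Applying ∮E·dA = Q_enc/ε₀ with Φ = E(4πr²):
E = |Q_enc|/(4πε₀r²) = (8.255×10^-6)/(4π·8.85×10^-12·(0.562)²) = 2.35×10^5 N/C.

|E| ≈ 2.35e5 V/m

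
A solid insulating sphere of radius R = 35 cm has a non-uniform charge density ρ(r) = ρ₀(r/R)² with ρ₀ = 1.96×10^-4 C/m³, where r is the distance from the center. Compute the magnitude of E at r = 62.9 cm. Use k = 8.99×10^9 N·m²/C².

E ≈ 4.80×10^5 N/C

By spherical symmetry E is radial; choose a Gaussian sphere of radius r = 62.9 cm (r > R, all charge enclosed).
Q_enc = 4π ∫₀^R ρ₀(r'/R)^2 r'² dr' = 4πρ₀R³/5 = 2.112×10^-5 C.
Gauss's law: E·4πr² = Q_enc/ε₀.
E = k|Q_enc|/r² = (8.99×10^9)(2.112×10^-5)/(0.629)² = 4.80e5 N/C.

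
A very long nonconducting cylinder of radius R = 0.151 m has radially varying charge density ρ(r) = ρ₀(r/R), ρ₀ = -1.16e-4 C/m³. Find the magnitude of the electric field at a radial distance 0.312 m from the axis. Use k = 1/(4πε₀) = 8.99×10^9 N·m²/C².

Take a coaxial cylindrical Gaussian surface of radius r = 0.312 m and length L (r > R, full charge per length enclosed).
λ_enc = 2π ∫₀^R ρ₀(r'/R)^1 r' dr' = 2πρ₀R²/3 = -5.539×10^-6 C/m.
Gauss's law: E·2πrL = λ_enc L/ε₀.
E = 2k|λ_enc|/r = 2(8.99×10^9)(5.539×10^-6)/(0.312) = 3.19e5 N/C.

E = 3.19e5 V/m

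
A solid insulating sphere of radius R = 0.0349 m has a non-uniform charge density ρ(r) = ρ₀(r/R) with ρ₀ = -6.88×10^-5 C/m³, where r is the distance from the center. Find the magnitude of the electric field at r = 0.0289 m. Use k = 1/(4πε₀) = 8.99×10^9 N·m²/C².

Use a concentric Gaussian sphere at r = 0.0289 m (r < R).
Integrate the density: Q_enc = 4π ∫₀^r ρ₀(r'/R)^1 r'² dr' = 4πρ₀ r^4/(4·R) = -4.32×10^-9 C.
By Gauss's law, ∮E·dA = E·4πr² = Q_enc/ε₀.
E = k|Q_enc|/r² = (8.99×10^9)(4.32×10^-9)/(0.0289)² = 4.65×10^4 N/C.

|E| ≈ 4.65×10^4 V/m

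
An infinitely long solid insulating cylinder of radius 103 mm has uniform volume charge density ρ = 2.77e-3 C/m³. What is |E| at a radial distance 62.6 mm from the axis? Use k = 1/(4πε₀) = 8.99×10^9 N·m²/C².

E ≈ 9.79×10^6 N/C

Choose a coaxial cylinder of radius r = 62.6 mm (arbitrary length L) as the Gaussian surface (r < R).
Charge inside radius r per length L is ρ·πr²·L, so λ_enc = ρπr² = 3.41×10^-5 C/m.
Gauss's law: E·2πrL = λ_enc L/ε₀.
E = 2k|λ_enc|/r = 2(8.99×10^9)(3.41×10^-5)/(0.0626) = 9.79e6 N/C.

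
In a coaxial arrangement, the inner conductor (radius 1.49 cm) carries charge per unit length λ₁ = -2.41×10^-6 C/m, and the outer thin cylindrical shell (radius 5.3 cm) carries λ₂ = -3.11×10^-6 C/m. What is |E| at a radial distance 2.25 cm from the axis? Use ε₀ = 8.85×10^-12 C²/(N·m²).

E = 1.93×10^6 V/m

Choose a coaxial cylinder of radius r = 2.25 cm (arbitrary length L) as the Gaussian surface (between the conductors, 1.49 cm < r < 5.3 cm).
Only the inner wire is enclosed; the outer shell contributes nothing inside itself. λ_enc = λ₁ = -2.41×10^-6 C/m.
Applying ∮E·dA = Q_enc/ε₀ with the end caps contributing no flux:
E = |λ_enc|/(2πε₀r) = (2.41e-6)/(2π·8.85×10^-12·0.0225) = 1.93×10^6 N/C.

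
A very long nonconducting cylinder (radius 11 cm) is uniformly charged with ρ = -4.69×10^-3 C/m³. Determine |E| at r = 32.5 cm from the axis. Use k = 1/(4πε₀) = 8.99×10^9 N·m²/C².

E = 9.86×10^6 N/C

Choose a coaxial cylinder of radius r = 32.5 cm (arbitrary length L) as the Gaussian surface (r > 11 cm, full cross-section enclosed).
λ_enc = ρ·πR² = (-4.69×10^-3)π(0.11)² = -1.783e-4 C/m.
By Gauss's law (flux through the curved wall only), E·2πrL = λ_enc L/ε₀.
E = 2k|λ_enc|/r = 2(8.99×10^9)(1.783×10^-4)/(0.325) = 9.86×10^6 N/C.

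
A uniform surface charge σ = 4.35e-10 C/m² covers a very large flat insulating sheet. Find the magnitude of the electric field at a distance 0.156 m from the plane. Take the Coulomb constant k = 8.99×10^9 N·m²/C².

Choose a cylindrical pillbox piercing the sheet, end faces (area A) parallel to it.
Flux Φ = 2EA and Q_enc = σA, so 2EA = σA/ε₀ ⇒ E = |σ|/(2ε₀), independent of distance.
E = 2πk|σ| = 2π(8.99×10^9)(4.35×10^-10) = 24.6 N/C.

|E| ≈ 24.6 N/C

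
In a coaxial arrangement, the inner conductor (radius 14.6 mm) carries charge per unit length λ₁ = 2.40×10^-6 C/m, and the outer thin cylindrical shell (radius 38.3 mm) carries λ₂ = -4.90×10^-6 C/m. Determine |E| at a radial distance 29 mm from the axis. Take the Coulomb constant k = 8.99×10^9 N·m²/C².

|E| ≈ 1.49e6 N/C

Choose a coaxial cylinder of radius r = 29 mm (arbitrary length L) as the Gaussian surface (between the conductors, 14.6 mm < r < 38.3 mm).
The shell at 38.3 mm lies outside the Gaussian surface, so λ_enc = λ₁ = 2.40e-6 C/m.
Gauss's law: E·2πrL = λ_enc L/ε₀.
E = 2k|λ_enc|/r = 2(8.99×10^9)(2.40e-6)/(0.029) = 1.49×10^6 N/C.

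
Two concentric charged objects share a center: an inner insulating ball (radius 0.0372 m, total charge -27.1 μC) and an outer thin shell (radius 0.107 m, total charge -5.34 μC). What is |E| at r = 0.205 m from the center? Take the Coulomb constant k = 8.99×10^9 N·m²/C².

E ≈ 6.94e6 N/C

Take a concentric spherical Gaussian surface of radius r = 0.205 m (r > 0.107 m, enclosing both).
Q_enc = (-27.1 μC) + (-5.34 μC) = -3.244×10^-5 C.
By Gauss's law, ∮E·dA = E·4πr² = Q_enc/ε₀.
E = k|Q_enc|/r² = (8.99×10^9)(3.244×10^-5)/(0.205)² = 6.94×10^6 N/C.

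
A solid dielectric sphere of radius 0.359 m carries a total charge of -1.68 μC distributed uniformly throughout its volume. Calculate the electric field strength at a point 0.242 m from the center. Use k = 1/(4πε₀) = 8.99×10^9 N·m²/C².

|E| = 7.90×10^4 N/C

Take a concentric spherical Gaussian surface of radius r = 0.242 m (r < R).
For a uniform sphere the enclosed fraction is (r/R)³, so Q_enc = (-1.68 μC)(0.242/0.359)³ = -5.146e-7 C.
By Gauss's law, ∮E·dA = E·4πr² = Q_enc/ε₀.
E = k|Q_enc|/r² = (8.99×10^9)(5.146×10^-7)/(0.242)² = 7.90×10^4 N/C.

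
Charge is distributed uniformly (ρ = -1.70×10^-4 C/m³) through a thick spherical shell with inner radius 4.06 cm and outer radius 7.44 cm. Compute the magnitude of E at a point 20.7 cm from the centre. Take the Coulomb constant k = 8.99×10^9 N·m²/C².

E ≈ 5.15×10^4 V/m

Use a concentric Gaussian sphere at r = 20.7 cm (r > 7.44 cm, enclosing the whole shell).
Q_enc = ρ·(4π/3)(b³ − a³) = (-1.70×10^-4)·(4π/3)·((0.0744)³ − (0.0406)³) = -2.456×10^-7 C.
Gauss's law: E·4πr² = Q_enc/ε₀.
E = k|Q_enc|/r² = (8.99×10^9)(2.456×10^-7)/(0.207)² = 5.15e4 N/C.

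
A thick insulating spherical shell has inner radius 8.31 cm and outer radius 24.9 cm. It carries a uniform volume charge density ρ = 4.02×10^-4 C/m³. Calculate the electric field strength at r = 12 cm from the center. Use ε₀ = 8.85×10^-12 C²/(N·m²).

E = 1.21e6 V/m

Take a concentric spherical Gaussian surface of radius r = 12 cm (within the shell material, 8.31 cm < r < 24.9 cm).
Only the shell between 8.31 cm and r is enclosed: Q_enc = ρ·(4π/3)(r³ − a³) = (4.02×10^-4)·(4π/3)·((0.12)³ − (0.0831)³) = 1.943×10^-6 C.
Since E is radial and uniform over the Gaussian sphere, Φ = E·4πr² = Q_enc/ε₀.
E = |Q_enc|/(4πε₀r²) = (1.943×10^-6)/(4π·8.85×10^-12·(0.12)²) = 1.21e6 N/C.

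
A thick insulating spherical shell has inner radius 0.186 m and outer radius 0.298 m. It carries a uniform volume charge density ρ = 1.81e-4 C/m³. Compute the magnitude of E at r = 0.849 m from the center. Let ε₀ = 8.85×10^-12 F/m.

By spherical symmetry E is radial; choose a Gaussian sphere of radius r = 0.849 m (r > 0.298 m, enclosing the whole shell).
Q_enc = ρ·(4π/3)(b³ − a³) = (1.81×10^-4)·(4π/3)·((0.298)³ − (0.186)³) = 1.519×10^-5 C.
Since E is radial and uniform over the Gaussian sphere, Φ = E·4πr² = Q_enc/ε₀.
E = |Q_enc|/(4πε₀r²) = (1.519e-5)/(4π·8.85×10^-12·(0.849)²) = 1.89×10^5 N/C.

|E| = 1.89×10^5 N/C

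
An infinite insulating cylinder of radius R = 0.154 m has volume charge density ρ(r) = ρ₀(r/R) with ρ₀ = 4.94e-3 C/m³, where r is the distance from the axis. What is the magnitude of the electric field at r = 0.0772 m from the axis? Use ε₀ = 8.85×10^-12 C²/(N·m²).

E ≈ 7.20×10^6 N/C

By cylindrical symmetry E is radial; use a coaxial Gaussian cylinder of radius 0.0772 m and length L (r < R).
Integrating ρ over the cross-section to radius r: λ_enc = (2πρ₀/R) ∫₀^r r'^2 dr' = 2πρ₀ r^3/(3·R) = 3.091e-5 C/m.
By Gauss's law (flux through the curved wall only), E·2πrL = λ_enc L/ε₀.
E = |λ_enc|/(2πε₀r) = (3.091e-5)/(2π·8.85×10^-12·0.0772) = 7.20×10^6 N/C.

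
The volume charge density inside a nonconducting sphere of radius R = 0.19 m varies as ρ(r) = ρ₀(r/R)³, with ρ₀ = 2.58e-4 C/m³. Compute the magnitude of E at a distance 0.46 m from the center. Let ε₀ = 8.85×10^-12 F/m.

E ≈ 1.57×10^5 N/C

Symmetry ⇒ E = E(r) r̂. Gaussian sphere of radius r = 0.46 m (r > R, all charge enclosed).
Q_enc = 4π ∫₀^R ρ₀(r'/R)^3 r'² dr' = 4πρ₀R³/6 = 3.706×10^-6 C.
Since E is radial and uniform over the Gaussian sphere, Φ = E·4πr² = Q_enc/ε₀.
E = |Q_enc|/(4πε₀r²) = (3.706×10^-6)/(4π·8.85×10^-12·(0.46)²) = 1.57e5 N/C.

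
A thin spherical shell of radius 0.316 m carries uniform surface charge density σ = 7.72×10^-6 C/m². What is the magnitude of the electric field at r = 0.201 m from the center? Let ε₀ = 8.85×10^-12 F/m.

Use a concentric Gaussian sphere at r = 0.201 m (inside the shell, r < 0.316 m).
All the charge is outside the Gaussian surface: Q_enc = 0, hence E = 0 everywhere inside the shell.

E = 0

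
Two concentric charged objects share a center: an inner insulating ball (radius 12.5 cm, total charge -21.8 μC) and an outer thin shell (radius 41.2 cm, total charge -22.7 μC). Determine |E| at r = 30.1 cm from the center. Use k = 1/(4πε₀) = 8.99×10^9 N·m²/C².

Use a concentric Gaussian sphere at r = 30.1 cm (between the bodies, 12.5 cm < r < 41.2 cm).
The shell at 41.2 cm lies outside the Gaussian surface, so Q_enc = -21.8 μC = -2.18e-5 C.
Since E is radial and uniform over the Gaussian sphere, Φ = E·4πr² = Q_enc/ε₀.
E = k|Q_enc|/r² = (8.99×10^9)(2.18×10^-5)/(0.301)² = 2.16×10^6 N/C.

2.16×10^6 N/C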